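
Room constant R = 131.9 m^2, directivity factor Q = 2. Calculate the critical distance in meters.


Given values:
  R = 131.9 m^2, Q = 2
Formula: d_c = 0.141 * sqrt(Q * R)
Compute Q * R = 2 * 131.9 = 263.8
Compute sqrt(263.8) = 16.2419
d_c = 0.141 * 16.2419 = 2.29

2.29 m


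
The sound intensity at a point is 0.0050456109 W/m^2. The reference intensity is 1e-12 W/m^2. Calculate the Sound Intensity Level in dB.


Given values:
  I = 0.0050456109 W/m^2
  I_ref = 1e-12 W/m^2
Formula: SIL = 10 * log10(I / I_ref)
Compute ratio: I / I_ref = 5045610900
Compute log10: log10(5045610900) = 9.702914
Multiply: SIL = 10 * 9.702914 = 97.03

97.03 dB


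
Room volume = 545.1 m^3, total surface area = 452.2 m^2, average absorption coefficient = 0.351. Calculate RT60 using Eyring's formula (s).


Given values:
  V = 545.1 m^3, S = 452.2 m^2, alpha = 0.351
Formula: RT60 = 0.161 * V / (-S * ln(1 - alpha))
Compute ln(1 - 0.351) = ln(0.649) = -0.432323
Denominator: -452.2 * -0.432323 = 195.4965
Numerator: 0.161 * 545.1 = 87.7611
RT60 = 87.7611 / 195.4965 = 0.449

0.449 s


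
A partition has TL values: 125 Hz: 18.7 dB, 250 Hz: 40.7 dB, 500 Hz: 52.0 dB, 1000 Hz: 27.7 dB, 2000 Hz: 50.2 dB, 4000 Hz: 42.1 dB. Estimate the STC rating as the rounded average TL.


Given TL values at each frequency:
  125 Hz: 18.7 dB
  250 Hz: 40.7 dB
  500 Hz: 52.0 dB
  1000 Hz: 27.7 dB
  2000 Hz: 50.2 dB
  4000 Hz: 42.1 dB
Formula: STC ~ round(average of TL values)
Sum = 18.7 + 40.7 + 52.0 + 27.7 + 50.2 + 42.1 = 231.4
Average = 231.4 / 6 = 38.57
Rounded: 39

39


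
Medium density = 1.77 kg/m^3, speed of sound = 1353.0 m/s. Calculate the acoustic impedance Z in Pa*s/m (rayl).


Given values:
  rho = 1.77 kg/m^3
  c = 1353.0 m/s
Formula: Z = rho * c
Z = 1.77 * 1353.0
Z = 2394.81

2394.81 rayl


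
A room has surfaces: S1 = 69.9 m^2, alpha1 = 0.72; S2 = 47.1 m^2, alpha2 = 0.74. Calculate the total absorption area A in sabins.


Given surfaces:
  Surface 1: 69.9 * 0.72 = 50.328
  Surface 2: 47.1 * 0.74 = 34.854
Formula: A = sum(Si * alpha_i)
A = 50.328 + 34.854
A = 85.18

85.18 sabins


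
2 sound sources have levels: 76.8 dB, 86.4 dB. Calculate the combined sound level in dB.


Formula: L_total = 10 * log10( sum(10^(Li/10)) )
  Source 1: 10^(76.8/10) = 47863009.2323
  Source 2: 10^(86.4/10) = 436515832.2402
Sum of linear values = 484378841.4725
L_total = 10 * log10(484378841.4725) = 86.85

86.85 dB


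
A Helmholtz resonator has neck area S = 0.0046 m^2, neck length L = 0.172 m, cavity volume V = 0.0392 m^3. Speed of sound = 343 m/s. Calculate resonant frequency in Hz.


Given values:
  S = 0.0046 m^2, L = 0.172 m, V = 0.0392 m^3, c = 343 m/s
Formula: f = (c / (2*pi)) * sqrt(S / (V * L))
Compute V * L = 0.0392 * 0.172 = 0.0067424
Compute S / (V * L) = 0.0046 / 0.0067424 = 0.6822
Compute sqrt(0.6822) = 0.825954
Compute c / (2*pi) = 343 / 6.283185 = 54.590148
f = 54.590148 * 0.825954 = 45.09

45.09 Hz


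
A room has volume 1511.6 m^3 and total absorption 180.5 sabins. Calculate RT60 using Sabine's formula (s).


Given values:
  V = 1511.6 m^3
  A = 180.5 sabins
Formula: RT60 = 0.161 * V / A
Numerator: 0.161 * 1511.6 = 243.3676
RT60 = 243.3676 / 180.5 = 1.348

1.348 s


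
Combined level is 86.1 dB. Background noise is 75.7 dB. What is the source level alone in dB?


Given values:
  L_total = 86.1 dB, L_bg = 75.7 dB
Formula: L_source = 10 * log10(10^(L_total/10) - 10^(L_bg/10))
Convert to linear:
  10^(86.1/10) = 407380277.8041
  10^(75.7/10) = 37153522.9097
Difference: 407380277.8041 - 37153522.9097 = 370226754.8944
L_source = 10 * log10(370226754.8944) = 85.68

85.68 dB


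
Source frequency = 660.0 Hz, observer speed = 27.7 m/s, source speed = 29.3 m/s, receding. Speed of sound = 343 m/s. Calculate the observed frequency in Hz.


Given values:
  f_s = 660.0 Hz, v_o = 27.7 m/s, v_s = 29.3 m/s
  Direction: receding
Formula: f_o = f_s * (c - v_o) / (c + v_s)
Numerator: c - v_o = 343 - 27.7 = 315.3
Denominator: c + v_s = 343 + 29.3 = 372.3
f_o = 660.0 * 315.3 / 372.3 = 558.95

558.95 Hz


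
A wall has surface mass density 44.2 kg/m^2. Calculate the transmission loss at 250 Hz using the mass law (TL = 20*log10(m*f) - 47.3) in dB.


Given values:
  m = 44.2 kg/m^2, f = 250 Hz
Formula: TL = 20 * log10(m * f) - 47.3
Compute m * f = 44.2 * 250 = 11050.0
Compute log10(11050.0) = 4.043362
Compute 20 * 4.043362 = 80.8672
TL = 80.8672 - 47.3 = 33.57

33.57 dB


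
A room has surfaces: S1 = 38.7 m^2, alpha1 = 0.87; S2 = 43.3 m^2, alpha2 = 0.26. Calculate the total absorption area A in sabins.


Given surfaces:
  Surface 1: 38.7 * 0.87 = 33.669
  Surface 2: 43.3 * 0.26 = 11.258
Formula: A = sum(Si * alpha_i)
A = 33.669 + 11.258
A = 44.93

44.93 sabins


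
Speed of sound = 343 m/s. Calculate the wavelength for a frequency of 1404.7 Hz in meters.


Given values:
  c = 343 m/s, f = 1404.7 Hz
Formula: lambda = c / f
lambda = 343 / 1404.7
lambda = 0.2442

0.2442 m


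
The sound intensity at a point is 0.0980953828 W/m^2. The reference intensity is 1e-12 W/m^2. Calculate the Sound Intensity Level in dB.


Given values:
  I = 0.0980953828 W/m^2
  I_ref = 1e-12 W/m^2
Formula: SIL = 10 * log10(I / I_ref)
Compute ratio: I / I_ref = 98095382800
Compute log10: log10(98095382800) = 10.991649
Multiply: SIL = 10 * 10.991649 = 109.92

109.92 dB


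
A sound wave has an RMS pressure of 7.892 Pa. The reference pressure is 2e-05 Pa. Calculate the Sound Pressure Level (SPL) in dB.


Given values:
  p = 7.892 Pa
  p_ref = 2e-05 Pa
Formula: SPL = 20 * log10(p / p_ref)
Compute ratio: p / p_ref = 7.892 / 2e-05 = 394600
Compute log10: log10(394600) = 5.596157
Multiply: SPL = 20 * 5.596157 = 111.92

111.92 dB


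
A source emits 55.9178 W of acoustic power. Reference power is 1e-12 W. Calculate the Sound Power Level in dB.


Given values:
  W = 55.9178 W
  W_ref = 1e-12 W
Formula: SWL = 10 * log10(W / W_ref)
Compute ratio: W / W_ref = 55917800000000
Compute log10: log10(55917800000000) = 13.74755
Multiply: SWL = 10 * 13.74755 = 137.48

137.48 dB


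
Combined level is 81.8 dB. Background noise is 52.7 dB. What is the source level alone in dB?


Given values:
  L_total = 81.8 dB, L_bg = 52.7 dB
Formula: L_source = 10 * log10(10^(L_total/10) - 10^(L_bg/10))
Convert to linear:
  10^(81.8/10) = 151356124.8436
  10^(52.7/10) = 186208.7137
Difference: 151356124.8436 - 186208.7137 = 151169916.1299
L_source = 10 * log10(151169916.1299) = 81.79

81.79 dB


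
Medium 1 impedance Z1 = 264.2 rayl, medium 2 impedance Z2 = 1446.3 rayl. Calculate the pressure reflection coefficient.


Given values:
  Z1 = 264.2 rayl, Z2 = 1446.3 rayl
Formula: R = (Z2 - Z1) / (Z2 + Z1)
Numerator: Z2 - Z1 = 1446.3 - 264.2 = 1182.1
Denominator: Z2 + Z1 = 1446.3 + 264.2 = 1710.5
R = 1182.1 / 1710.5 = 0.6911

0.6911


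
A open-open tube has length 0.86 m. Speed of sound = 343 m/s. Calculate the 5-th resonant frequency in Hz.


Given values:
  Tube type: open-open, L = 0.86 m, c = 343 m/s, n = 5
Formula: f_n = n * c / (2 * L)
Compute 2 * L = 2 * 0.86 = 1.72
f = 5 * 343 / 1.72
f = 997.09

997.09 Hz


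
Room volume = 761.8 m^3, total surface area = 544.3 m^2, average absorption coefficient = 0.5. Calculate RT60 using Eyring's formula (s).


Given values:
  V = 761.8 m^3, S = 544.3 m^2, alpha = 0.5
Formula: RT60 = 0.161 * V / (-S * ln(1 - alpha))
Compute ln(1 - 0.5) = ln(0.5) = -0.693147
Denominator: -544.3 * -0.693147 = 377.2799
Numerator: 0.161 * 761.8 = 122.6498
RT60 = 122.6498 / 377.2799 = 0.325

0.325 s


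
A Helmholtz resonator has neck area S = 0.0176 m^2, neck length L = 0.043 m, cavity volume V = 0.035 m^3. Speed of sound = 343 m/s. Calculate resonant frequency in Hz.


Given values:
  S = 0.0176 m^2, L = 0.043 m, V = 0.035 m^3, c = 343 m/s
Formula: f = (c / (2*pi)) * sqrt(S / (V * L))
Compute V * L = 0.035 * 0.043 = 0.001505
Compute S / (V * L) = 0.0176 / 0.001505 = 11.6944
Compute sqrt(11.6944) = 3.419708
Compute c / (2*pi) = 343 / 6.283185 = 54.590148
f = 54.590148 * 3.419708 = 186.68

186.68 Hz


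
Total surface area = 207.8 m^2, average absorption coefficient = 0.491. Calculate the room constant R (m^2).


Given values:
  S = 207.8 m^2, alpha = 0.491
Formula: R = S * alpha / (1 - alpha)
Numerator: 207.8 * 0.491 = 102.0298
Denominator: 1 - 0.491 = 0.509
R = 102.0298 / 0.509 = 200.45

200.45 m^2


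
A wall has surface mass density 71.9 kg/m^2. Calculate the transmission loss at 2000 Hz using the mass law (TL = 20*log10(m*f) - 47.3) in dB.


Given values:
  m = 71.9 kg/m^2, f = 2000 Hz
Formula: TL = 20 * log10(m * f) - 47.3
Compute m * f = 71.9 * 2000 = 143800.0
Compute log10(143800.0) = 5.157759
Compute 20 * 5.157759 = 103.1552
TL = 103.1552 - 47.3 = 55.86

55.86 dB


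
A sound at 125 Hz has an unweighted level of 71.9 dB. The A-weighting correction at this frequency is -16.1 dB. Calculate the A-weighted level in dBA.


Given values:
  SPL = 71.9 dB
  A-weighting at 125 Hz = -16.1 dB
Formula: L_A = SPL + A_weight
L_A = 71.9 + (-16.1)
L_A = 55.8

55.8 dBA


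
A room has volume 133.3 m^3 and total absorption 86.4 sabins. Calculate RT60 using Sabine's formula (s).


Given values:
  V = 133.3 m^3
  A = 86.4 sabins
Formula: RT60 = 0.161 * V / A
Numerator: 0.161 * 133.3 = 21.4613
RT60 = 21.4613 / 86.4 = 0.248

0.248 s


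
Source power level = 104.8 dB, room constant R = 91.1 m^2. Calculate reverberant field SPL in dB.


Given values:
  Lw = 104.8 dB, R = 91.1 m^2
Formula: SPL = Lw + 10 * log10(4 / R)
Compute 4 / R = 4 / 91.1 = 0.043908
Compute 10 * log10(0.043908) = -13.5746
SPL = 104.8 + (-13.5746) = 91.23

91.23 dB


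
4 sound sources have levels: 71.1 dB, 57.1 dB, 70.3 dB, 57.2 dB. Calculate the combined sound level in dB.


Formula: L_total = 10 * log10( sum(10^(Li/10)) )
  Source 1: 10^(71.1/10) = 12882495.5169
  Source 2: 10^(57.1/10) = 512861.384
  Source 3: 10^(70.3/10) = 10715193.0524
  Source 4: 10^(57.2/10) = 524807.4602
Sum of linear values = 24635357.4135
L_total = 10 * log10(24635357.4135) = 73.92

73.92 dB


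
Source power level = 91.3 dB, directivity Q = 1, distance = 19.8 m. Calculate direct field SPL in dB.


Given values:
  Lw = 91.3 dB, Q = 1, r = 19.8 m
Formula: SPL = Lw + 10 * log10(Q / (4 * pi * r^2))
Compute 4 * pi * r^2 = 4 * pi * 19.8^2 = 4926.5199
Compute Q / denom = 1 / 4926.5199 = 0.00020298
Compute 10 * log10(0.00020298) = -36.9255
SPL = 91.3 + (-36.9255) = 54.37

54.37 dB


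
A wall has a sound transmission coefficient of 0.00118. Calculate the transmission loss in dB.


Given values:
  tau = 0.00118
Formula: TL = 10 * log10(1 / tau)
Compute 1 / tau = 1 / 0.00118 = 847.4576
Compute log10(847.4576) = 2.928118
TL = 10 * 2.928118 = 29.28

29.28 dB


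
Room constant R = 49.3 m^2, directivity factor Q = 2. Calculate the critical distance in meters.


Given values:
  R = 49.3 m^2, Q = 2
Formula: d_c = 0.141 * sqrt(Q * R)
Compute Q * R = 2 * 49.3 = 98.6
Compute sqrt(98.6) = 9.9298
d_c = 0.141 * 9.9298 = 1.4

1.4 m


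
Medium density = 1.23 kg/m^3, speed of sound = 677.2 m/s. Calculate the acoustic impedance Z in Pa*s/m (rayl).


Given values:
  rho = 1.23 kg/m^3
  c = 677.2 m/s
Formula: Z = rho * c
Z = 1.23 * 677.2
Z = 832.96

832.96 rayl


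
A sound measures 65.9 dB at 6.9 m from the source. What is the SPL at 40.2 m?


Given values:
  SPL1 = 65.9 dB, r1 = 6.9 m, r2 = 40.2 m
Formula: SPL2 = SPL1 - 20 * log10(r2 / r1)
Compute ratio: r2 / r1 = 40.2 / 6.9 = 5.8261
Compute log10: log10(5.8261) = 0.765378
Compute drop: 20 * 0.765378 = 15.3076
SPL2 = 65.9 - 15.3076 = 50.59

50.59 dB


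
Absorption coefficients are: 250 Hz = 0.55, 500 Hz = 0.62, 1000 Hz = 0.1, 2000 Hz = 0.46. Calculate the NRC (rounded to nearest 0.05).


Given values:
  a_250 = 0.55, a_500 = 0.62
  a_1000 = 0.1, a_2000 = 0.46
Formula: NRC = (a250 + a500 + a1000 + a2000) / 4
Sum = 0.55 + 0.62 + 0.1 + 0.46 = 1.73
NRC = 1.73 / 4 = 0.4325
Rounded to nearest 0.05: 0.45

0.45


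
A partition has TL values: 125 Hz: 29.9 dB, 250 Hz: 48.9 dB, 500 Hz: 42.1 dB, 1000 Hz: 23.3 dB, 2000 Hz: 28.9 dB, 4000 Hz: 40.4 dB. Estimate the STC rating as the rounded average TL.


Given TL values at each frequency:
  125 Hz: 29.9 dB
  250 Hz: 48.9 dB
  500 Hz: 42.1 dB
  1000 Hz: 23.3 dB
  2000 Hz: 28.9 dB
  4000 Hz: 40.4 dB
Formula: STC ~ round(average of TL values)
Sum = 29.9 + 48.9 + 42.1 + 23.3 + 28.9 + 40.4 = 213.5
Average = 213.5 / 6 = 35.58
Rounded: 36

36


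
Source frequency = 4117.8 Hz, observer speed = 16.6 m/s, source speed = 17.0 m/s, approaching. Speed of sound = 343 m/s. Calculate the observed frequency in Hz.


Given values:
  f_s = 4117.8 Hz, v_o = 16.6 m/s, v_s = 17.0 m/s
  Direction: approaching
Formula: f_o = f_s * (c + v_o) / (c - v_s)
Numerator: c + v_o = 343 + 16.6 = 359.6
Denominator: c - v_s = 343 - 17.0 = 326.0
f_o = 4117.8 * 359.6 / 326.0 = 4542.21

4542.21 Hz


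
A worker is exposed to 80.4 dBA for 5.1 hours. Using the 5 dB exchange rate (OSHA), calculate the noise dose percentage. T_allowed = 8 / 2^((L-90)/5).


Given values:
  L = 80.4 dBA, T = 5.1 hours
Formula: T_allowed = 8 / 2^((L - 90) / 5)
Compute exponent: (80.4 - 90) / 5 = -1.92
Compute 2^(-1.92) = 0.264255
T_allowed = 8 / 0.264255 = 30.273789 hours
Dose = (T / T_allowed) * 100
Dose = (5.1 / 30.273789) * 100 = 16.85

16.85 %


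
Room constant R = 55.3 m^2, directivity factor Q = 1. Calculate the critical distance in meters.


Given values:
  R = 55.3 m^2, Q = 1
Formula: d_c = 0.141 * sqrt(Q * R)
Compute Q * R = 1 * 55.3 = 55.3
Compute sqrt(55.3) = 7.4364
d_c = 0.141 * 7.4364 = 1.049

1.049 m


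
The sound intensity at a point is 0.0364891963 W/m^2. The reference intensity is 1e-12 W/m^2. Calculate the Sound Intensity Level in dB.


Given values:
  I = 0.0364891963 W/m^2
  I_ref = 1e-12 W/m^2
Formula: SIL = 10 * log10(I / I_ref)
Compute ratio: I / I_ref = 36489196300
Compute log10: log10(36489196300) = 10.562164
Multiply: SIL = 10 * 10.562164 = 105.62

105.62 dB


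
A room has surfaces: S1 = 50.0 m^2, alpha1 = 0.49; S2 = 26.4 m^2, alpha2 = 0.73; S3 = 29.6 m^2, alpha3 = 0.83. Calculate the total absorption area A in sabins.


Given surfaces:
  Surface 1: 50.0 * 0.49 = 24.5
  Surface 2: 26.4 * 0.73 = 19.272
  Surface 3: 29.6 * 0.83 = 24.568
Formula: A = sum(Si * alpha_i)
A = 24.5 + 19.272 + 24.568
A = 68.34

68.34 sabins


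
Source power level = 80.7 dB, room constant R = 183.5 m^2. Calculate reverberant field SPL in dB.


Given values:
  Lw = 80.7 dB, R = 183.5 m^2
Formula: SPL = Lw + 10 * log10(4 / R)
Compute 4 / R = 4 / 183.5 = 0.021798
Compute 10 * log10(0.021798) = -16.6158
SPL = 80.7 + (-16.6158) = 64.08

64.08 dB


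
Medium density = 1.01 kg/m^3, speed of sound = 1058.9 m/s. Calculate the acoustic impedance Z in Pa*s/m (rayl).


Given values:
  rho = 1.01 kg/m^3
  c = 1058.9 m/s
Formula: Z = rho * c
Z = 1.01 * 1058.9
Z = 1069.49

1069.49 rayl


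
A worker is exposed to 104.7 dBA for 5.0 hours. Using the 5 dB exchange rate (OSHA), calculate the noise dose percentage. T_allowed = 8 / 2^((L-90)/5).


Given values:
  L = 104.7 dBA, T = 5.0 hours
Formula: T_allowed = 8 / 2^((L - 90) / 5)
Compute exponent: (104.7 - 90) / 5 = 2.94
Compute 2^(2.94) = 7.674113
T_allowed = 8 / 7.674113 = 1.042466 hours
Dose = (T / T_allowed) * 100
Dose = (5.0 / 1.042466) * 100 = 479.63

479.63 %


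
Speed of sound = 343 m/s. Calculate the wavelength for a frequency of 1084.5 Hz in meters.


Given values:
  c = 343 m/s, f = 1084.5 Hz
Formula: lambda = c / f
lambda = 343 / 1084.5
lambda = 0.3163

0.3163 m


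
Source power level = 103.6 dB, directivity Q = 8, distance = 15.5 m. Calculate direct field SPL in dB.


Given values:
  Lw = 103.6 dB, Q = 8, r = 15.5 m
Formula: SPL = Lw + 10 * log10(Q / (4 * pi * r^2))
Compute 4 * pi * r^2 = 4 * pi * 15.5^2 = 3019.0705
Compute Q / denom = 8 / 3019.0705 = 0.00264982
Compute 10 * log10(0.00264982) = -25.7678
SPL = 103.6 + (-25.7678) = 77.83

77.83 dB


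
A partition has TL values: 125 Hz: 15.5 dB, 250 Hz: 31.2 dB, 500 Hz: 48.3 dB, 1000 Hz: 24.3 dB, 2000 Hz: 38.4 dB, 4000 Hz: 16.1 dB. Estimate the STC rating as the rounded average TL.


Given TL values at each frequency:
  125 Hz: 15.5 dB
  250 Hz: 31.2 dB
  500 Hz: 48.3 dB
  1000 Hz: 24.3 dB
  2000 Hz: 38.4 dB
  4000 Hz: 16.1 dB
Formula: STC ~ round(average of TL values)
Sum = 15.5 + 31.2 + 48.3 + 24.3 + 38.4 + 16.1 = 173.8
Average = 173.8 / 6 = 28.97
Rounded: 29

29


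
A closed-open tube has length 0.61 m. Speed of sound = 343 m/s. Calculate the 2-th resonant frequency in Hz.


Given values:
  Tube type: closed-open, L = 0.61 m, c = 343 m/s, n = 2
Formula: f_n = (2n - 1) * c / (4 * L)
Compute 2n - 1 = 2*2 - 1 = 3
Compute 4 * L = 4 * 0.61 = 2.44
f = 3 * 343 / 2.44
f = 421.72

421.72 Hz


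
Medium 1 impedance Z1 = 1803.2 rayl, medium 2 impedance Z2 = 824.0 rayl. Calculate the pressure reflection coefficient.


Given values:
  Z1 = 1803.2 rayl, Z2 = 824.0 rayl
Formula: R = (Z2 - Z1) / (Z2 + Z1)
Numerator: Z2 - Z1 = 824.0 - 1803.2 = -979.2
Denominator: Z2 + Z1 = 824.0 + 1803.2 = 2627.2
R = -979.2 / 2627.2 = -0.3727

-0.3727


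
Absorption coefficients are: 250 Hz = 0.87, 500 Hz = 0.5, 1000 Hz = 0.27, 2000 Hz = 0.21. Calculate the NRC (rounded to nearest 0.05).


Given values:
  a_250 = 0.87, a_500 = 0.5
  a_1000 = 0.27, a_2000 = 0.21
Formula: NRC = (a250 + a500 + a1000 + a2000) / 4
Sum = 0.87 + 0.5 + 0.27 + 0.21 = 1.85
NRC = 1.85 / 4 = 0.4625
Rounded to nearest 0.05: 0.45

0.45


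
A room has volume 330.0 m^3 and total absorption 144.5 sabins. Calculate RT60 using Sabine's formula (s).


Given values:
  V = 330.0 m^3
  A = 144.5 sabins
Formula: RT60 = 0.161 * V / A
Numerator: 0.161 * 330.0 = 53.13
RT60 = 53.13 / 144.5 = 0.368

0.368 s


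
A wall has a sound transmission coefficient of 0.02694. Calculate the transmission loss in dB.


Given values:
  tau = 0.02694
Formula: TL = 10 * log10(1 / tau)
Compute 1 / tau = 1 / 0.02694 = 37.1195
Compute log10(37.1195) = 1.569602
TL = 10 * 1.569602 = 15.7

15.7 dB


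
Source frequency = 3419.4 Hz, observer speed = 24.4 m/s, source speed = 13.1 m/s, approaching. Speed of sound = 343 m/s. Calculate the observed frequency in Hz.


Given values:
  f_s = 3419.4 Hz, v_o = 24.4 m/s, v_s = 13.1 m/s
  Direction: approaching
Formula: f_o = f_s * (c + v_o) / (c - v_s)
Numerator: c + v_o = 343 + 24.4 = 367.4
Denominator: c - v_s = 343 - 13.1 = 329.9
f_o = 3419.4 * 367.4 / 329.9 = 3808.09

3808.09 Hz


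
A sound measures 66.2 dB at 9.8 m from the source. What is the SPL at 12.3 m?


Given values:
  SPL1 = 66.2 dB, r1 = 9.8 m, r2 = 12.3 m
Formula: SPL2 = SPL1 - 20 * log10(r2 / r1)
Compute ratio: r2 / r1 = 12.3 / 9.8 = 1.2551
Compute log10: log10(1.2551) = 0.098678
Compute drop: 20 * 0.098678 = 1.9736
SPL2 = 66.2 - 1.9736 = 64.23

64.23 dB


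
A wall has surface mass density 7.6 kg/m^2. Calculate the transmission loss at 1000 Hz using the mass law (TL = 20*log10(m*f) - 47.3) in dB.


Given values:
  m = 7.6 kg/m^2, f = 1000 Hz
Formula: TL = 20 * log10(m * f) - 47.3
Compute m * f = 7.6 * 1000 = 7600.0
Compute log10(7600.0) = 3.880814
Compute 20 * 3.880814 = 77.6163
TL = 77.6163 - 47.3 = 30.32

30.32 dB


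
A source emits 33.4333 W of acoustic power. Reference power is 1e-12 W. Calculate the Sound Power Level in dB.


Given values:
  W = 33.4333 W
  W_ref = 1e-12 W
Formula: SWL = 10 * log10(W / W_ref)
Compute ratio: W / W_ref = 33433300000000
Compute log10: log10(33433300000000) = 13.524179
Multiply: SWL = 10 * 13.524179 = 135.24

135.24 dB


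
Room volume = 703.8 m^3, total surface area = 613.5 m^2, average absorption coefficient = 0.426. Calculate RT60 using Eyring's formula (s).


Given values:
  V = 703.8 m^3, S = 613.5 m^2, alpha = 0.426
Formula: RT60 = 0.161 * V / (-S * ln(1 - alpha))
Compute ln(1 - 0.426) = ln(0.574) = -0.555126
Denominator: -613.5 * -0.555126 = 340.5698
Numerator: 0.161 * 703.8 = 113.3118
RT60 = 113.3118 / 340.5698 = 0.333

0.333 s


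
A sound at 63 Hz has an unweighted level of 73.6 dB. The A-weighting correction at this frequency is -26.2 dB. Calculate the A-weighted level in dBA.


Given values:
  SPL = 73.6 dB
  A-weighting at 63 Hz = -26.2 dB
Formula: L_A = SPL + A_weight
L_A = 73.6 + (-26.2)
L_A = 47.4

47.4 dBA


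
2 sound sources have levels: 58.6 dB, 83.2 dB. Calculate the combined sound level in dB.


Formula: L_total = 10 * log10( sum(10^(Li/10)) )
  Source 1: 10^(58.6/10) = 724435.9601
  Source 2: 10^(83.2/10) = 208929613.0854
Sum of linear values = 209654049.0455
L_total = 10 * log10(209654049.0455) = 83.22

83.22 dB


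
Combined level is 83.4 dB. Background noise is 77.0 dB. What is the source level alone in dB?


Given values:
  L_total = 83.4 dB, L_bg = 77.0 dB
Formula: L_source = 10 * log10(10^(L_total/10) - 10^(L_bg/10))
Convert to linear:
  10^(83.4/10) = 218776162.395
  10^(77.0/10) = 50118723.3627
Difference: 218776162.395 - 50118723.3627 = 168657439.0323
L_source = 10 * log10(168657439.0323) = 82.27

82.27 dB


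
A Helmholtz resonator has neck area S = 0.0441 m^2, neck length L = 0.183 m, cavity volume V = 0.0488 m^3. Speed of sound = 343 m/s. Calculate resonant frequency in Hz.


Given values:
  S = 0.0441 m^2, L = 0.183 m, V = 0.0488 m^3, c = 343 m/s
Formula: f = (c / (2*pi)) * sqrt(S / (V * L))
Compute V * L = 0.0488 * 0.183 = 0.0089304
Compute S / (V * L) = 0.0441 / 0.0089304 = 4.9382
Compute sqrt(4.9382) = 2.222206
Compute c / (2*pi) = 343 / 6.283185 = 54.590148
f = 54.590148 * 2.222206 = 121.31

121.31 Hz


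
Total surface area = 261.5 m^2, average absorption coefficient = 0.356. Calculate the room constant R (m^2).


Given values:
  S = 261.5 m^2, alpha = 0.356
Formula: R = S * alpha / (1 - alpha)
Numerator: 261.5 * 0.356 = 93.094
Denominator: 1 - 0.356 = 0.644
R = 93.094 / 0.644 = 144.56

144.56 m^2


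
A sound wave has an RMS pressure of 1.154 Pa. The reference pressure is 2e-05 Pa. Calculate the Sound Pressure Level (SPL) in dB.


Given values:
  p = 1.154 Pa
  p_ref = 2e-05 Pa
Formula: SPL = 20 * log10(p / p_ref)
Compute ratio: p / p_ref = 1.154 / 2e-05 = 57700
Compute log10: log10(57700) = 4.761176
Multiply: SPL = 20 * 4.761176 = 95.22

95.22 dB


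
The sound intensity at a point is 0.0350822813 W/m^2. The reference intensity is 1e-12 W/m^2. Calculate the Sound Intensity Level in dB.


Given values:
  I = 0.0350822813 W/m^2
  I_ref = 1e-12 W/m^2
Formula: SIL = 10 * log10(I / I_ref)
Compute ratio: I / I_ref = 35082281300
Compute log10: log10(35082281300) = 10.545088
Multiply: SIL = 10 * 10.545088 = 105.45

105.45 dB


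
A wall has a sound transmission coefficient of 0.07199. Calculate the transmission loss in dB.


Given values:
  tau = 0.07199
Formula: TL = 10 * log10(1 / tau)
Compute 1 / tau = 1 / 0.07199 = 13.8908
Compute log10(13.8908) = 1.142727
TL = 10 * 1.142727 = 11.43

11.43 dB


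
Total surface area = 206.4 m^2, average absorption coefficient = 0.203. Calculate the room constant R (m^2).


Given values:
  S = 206.4 m^2, alpha = 0.203
Formula: R = S * alpha / (1 - alpha)
Numerator: 206.4 * 0.203 = 41.8992
Denominator: 1 - 0.203 = 0.797
R = 41.8992 / 0.797 = 52.57

52.57 m^2


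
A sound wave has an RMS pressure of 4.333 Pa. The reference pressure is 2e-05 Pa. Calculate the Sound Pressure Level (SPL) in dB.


Given values:
  p = 4.333 Pa
  p_ref = 2e-05 Pa
Formula: SPL = 20 * log10(p / p_ref)
Compute ratio: p / p_ref = 4.333 / 2e-05 = 216650
Compute log10: log10(216650) = 5.335759
Multiply: SPL = 20 * 5.335759 = 106.72

106.72 dB


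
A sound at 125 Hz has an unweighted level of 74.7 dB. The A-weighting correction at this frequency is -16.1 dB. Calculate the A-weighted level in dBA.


Given values:
  SPL = 74.7 dB
  A-weighting at 125 Hz = -16.1 dB
Formula: L_A = SPL + A_weight
L_A = 74.7 + (-16.1)
L_A = 58.6

58.6 dBA


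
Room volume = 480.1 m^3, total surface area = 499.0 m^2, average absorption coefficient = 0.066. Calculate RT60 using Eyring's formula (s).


Given values:
  V = 480.1 m^3, S = 499.0 m^2, alpha = 0.066
Formula: RT60 = 0.161 * V / (-S * ln(1 - alpha))
Compute ln(1 - 0.066) = ln(0.934) = -0.068279
Denominator: -499.0 * -0.068279 = 34.0712
Numerator: 0.161 * 480.1 = 77.2961
RT60 = 77.2961 / 34.0712 = 2.269

2.269 s


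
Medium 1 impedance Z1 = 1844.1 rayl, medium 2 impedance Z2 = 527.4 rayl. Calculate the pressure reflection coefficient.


Given values:
  Z1 = 1844.1 rayl, Z2 = 527.4 rayl
Formula: R = (Z2 - Z1) / (Z2 + Z1)
Numerator: Z2 - Z1 = 527.4 - 1844.1 = -1316.7
Denominator: Z2 + Z1 = 527.4 + 1844.1 = 2371.5
R = -1316.7 / 2371.5 = -0.5552

-0.5552


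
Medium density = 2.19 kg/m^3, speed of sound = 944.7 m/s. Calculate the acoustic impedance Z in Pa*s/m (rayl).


Given values:
  rho = 2.19 kg/m^3
  c = 944.7 m/s
Formula: Z = rho * c
Z = 2.19 * 944.7
Z = 2068.89

2068.89 rayl


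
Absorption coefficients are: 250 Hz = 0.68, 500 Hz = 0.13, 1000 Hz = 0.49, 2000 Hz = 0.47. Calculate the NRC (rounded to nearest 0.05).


Given values:
  a_250 = 0.68, a_500 = 0.13
  a_1000 = 0.49, a_2000 = 0.47
Formula: NRC = (a250 + a500 + a1000 + a2000) / 4
Sum = 0.68 + 0.13 + 0.49 + 0.47 = 1.77
NRC = 1.77 / 4 = 0.4425
Rounded to nearest 0.05: 0.45

0.45


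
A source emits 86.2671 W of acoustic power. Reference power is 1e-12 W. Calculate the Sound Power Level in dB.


Given values:
  W = 86.2671 W
  W_ref = 1e-12 W
Formula: SWL = 10 * log10(W / W_ref)
Compute ratio: W / W_ref = 86267100000000
Compute log10: log10(86267100000000) = 13.935845
Multiply: SWL = 10 * 13.935845 = 139.36

139.36 dB


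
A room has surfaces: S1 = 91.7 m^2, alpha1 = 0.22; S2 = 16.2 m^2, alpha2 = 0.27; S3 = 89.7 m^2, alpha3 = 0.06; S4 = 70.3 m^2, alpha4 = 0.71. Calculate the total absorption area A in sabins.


Given surfaces:
  Surface 1: 91.7 * 0.22 = 20.174
  Surface 2: 16.2 * 0.27 = 4.374
  Surface 3: 89.7 * 0.06 = 5.382
  Surface 4: 70.3 * 0.71 = 49.913
Formula: A = sum(Si * alpha_i)
A = 20.174 + 4.374 + 5.382 + 49.913
A = 79.84

79.84 sabins


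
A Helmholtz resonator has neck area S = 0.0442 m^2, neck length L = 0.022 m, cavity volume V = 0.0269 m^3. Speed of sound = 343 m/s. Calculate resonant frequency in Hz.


Given values:
  S = 0.0442 m^2, L = 0.022 m, V = 0.0269 m^3, c = 343 m/s
Formula: f = (c / (2*pi)) * sqrt(S / (V * L))
Compute V * L = 0.0269 * 0.022 = 0.0005918
Compute S / (V * L) = 0.0442 / 0.0005918 = 74.6874
Compute sqrt(74.6874) = 8.642187
Compute c / (2*pi) = 343 / 6.283185 = 54.590148
f = 54.590148 * 8.642187 = 471.78

471.78 Hz


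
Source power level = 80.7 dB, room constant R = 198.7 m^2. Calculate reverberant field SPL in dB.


Given values:
  Lw = 80.7 dB, R = 198.7 m^2
Formula: SPL = Lw + 10 * log10(4 / R)
Compute 4 / R = 4 / 198.7 = 0.020131
Compute 10 * log10(0.020131) = -16.9613
SPL = 80.7 + (-16.9613) = 63.74

63.74 dB


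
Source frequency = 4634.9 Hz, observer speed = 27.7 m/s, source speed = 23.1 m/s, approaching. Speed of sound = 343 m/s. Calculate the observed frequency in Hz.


Given values:
  f_s = 4634.9 Hz, v_o = 27.7 m/s, v_s = 23.1 m/s
  Direction: approaching
Formula: f_o = f_s * (c + v_o) / (c - v_s)
Numerator: c + v_o = 343 + 27.7 = 370.7
Denominator: c - v_s = 343 - 23.1 = 319.9
f_o = 4634.9 * 370.7 / 319.9 = 5370.92

5370.92 Hz


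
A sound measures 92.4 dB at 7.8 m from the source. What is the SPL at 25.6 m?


Given values:
  SPL1 = 92.4 dB, r1 = 7.8 m, r2 = 25.6 m
Formula: SPL2 = SPL1 - 20 * log10(r2 / r1)
Compute ratio: r2 / r1 = 25.6 / 7.8 = 3.2821
Compute log10: log10(3.2821) = 0.516152
Compute drop: 20 * 0.516152 = 10.323
SPL2 = 92.4 - 10.323 = 82.08

82.08 dB


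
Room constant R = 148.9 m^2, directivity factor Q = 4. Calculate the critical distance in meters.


Given values:
  R = 148.9 m^2, Q = 4
Formula: d_c = 0.141 * sqrt(Q * R)
Compute Q * R = 4 * 148.9 = 595.6
Compute sqrt(595.6) = 24.4049
d_c = 0.141 * 24.4049 = 3.441

3.441 m


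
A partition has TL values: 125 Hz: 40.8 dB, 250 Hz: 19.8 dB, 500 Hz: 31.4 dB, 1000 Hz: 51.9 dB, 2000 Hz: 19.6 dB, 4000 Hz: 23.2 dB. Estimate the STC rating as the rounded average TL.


Given TL values at each frequency:
  125 Hz: 40.8 dB
  250 Hz: 19.8 dB
  500 Hz: 31.4 dB
  1000 Hz: 51.9 dB
  2000 Hz: 19.6 dB
  4000 Hz: 23.2 dB
Formula: STC ~ round(average of TL values)
Sum = 40.8 + 19.8 + 31.4 + 51.9 + 19.6 + 23.2 = 186.7
Average = 186.7 / 6 = 31.12
Rounded: 31

31


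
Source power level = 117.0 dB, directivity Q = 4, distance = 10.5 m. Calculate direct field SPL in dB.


Given values:
  Lw = 117.0 dB, Q = 4, r = 10.5 m
Formula: SPL = Lw + 10 * log10(Q / (4 * pi * r^2))
Compute 4 * pi * r^2 = 4 * pi * 10.5^2 = 1385.4424
Compute Q / denom = 4 / 1385.4424 = 0.00288716
Compute 10 * log10(0.00288716) = -25.3953
SPL = 117.0 + (-25.3953) = 91.6

91.6 dB


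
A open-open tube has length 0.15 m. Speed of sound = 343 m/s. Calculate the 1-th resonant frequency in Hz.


Given values:
  Tube type: open-open, L = 0.15 m, c = 343 m/s, n = 1
Formula: f_n = n * c / (2 * L)
Compute 2 * L = 2 * 0.15 = 0.3
f = 1 * 343 / 0.3
f = 1143.33

1143.33 Hz


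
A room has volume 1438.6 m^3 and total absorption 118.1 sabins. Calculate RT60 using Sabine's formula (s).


Given values:
  V = 1438.6 m^3
  A = 118.1 sabins
Formula: RT60 = 0.161 * V / A
Numerator: 0.161 * 1438.6 = 231.6146
RT60 = 231.6146 / 118.1 = 1.961

1.961 s


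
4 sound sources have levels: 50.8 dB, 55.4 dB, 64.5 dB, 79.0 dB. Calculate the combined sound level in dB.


Formula: L_total = 10 * log10( sum(10^(Li/10)) )
  Source 1: 10^(50.8/10) = 120226.4435
  Source 2: 10^(55.4/10) = 346736.8505
  Source 3: 10^(64.5/10) = 2818382.9313
  Source 4: 10^(79.0/10) = 79432823.4724
Sum of linear values = 82718169.6977
L_total = 10 * log10(82718169.6977) = 79.18

79.18 dB


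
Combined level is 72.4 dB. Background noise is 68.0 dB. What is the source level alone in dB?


Given values:
  L_total = 72.4 dB, L_bg = 68.0 dB
Formula: L_source = 10 * log10(10^(L_total/10) - 10^(L_bg/10))
Convert to linear:
  10^(72.4/10) = 17378008.2875
  10^(68.0/10) = 6309573.4448
Difference: 17378008.2875 - 6309573.4448 = 11068434.8427
L_source = 10 * log10(11068434.8427) = 70.44

70.44 dB


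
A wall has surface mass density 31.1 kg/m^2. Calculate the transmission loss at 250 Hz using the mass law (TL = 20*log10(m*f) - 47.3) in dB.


Given values:
  m = 31.1 kg/m^2, f = 250 Hz
Formula: TL = 20 * log10(m * f) - 47.3
Compute m * f = 31.1 * 250 = 7775.0
Compute log10(7775.0) = 3.8907
Compute 20 * 3.8907 = 77.814
TL = 77.814 - 47.3 = 30.51

30.51 dB


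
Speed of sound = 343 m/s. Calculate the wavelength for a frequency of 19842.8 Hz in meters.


Given values:
  c = 343 m/s, f = 19842.8 Hz
Formula: lambda = c / f
lambda = 343 / 19842.8
lambda = 0.0173

0.0173 m


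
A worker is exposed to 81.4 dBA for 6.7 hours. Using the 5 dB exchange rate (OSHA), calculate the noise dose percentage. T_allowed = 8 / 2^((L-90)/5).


Given values:
  L = 81.4 dBA, T = 6.7 hours
Formula: T_allowed = 8 / 2^((L - 90) / 5)
Compute exponent: (81.4 - 90) / 5 = -1.72
Compute 2^(-1.72) = 0.303549
T_allowed = 8 / 0.303549 = 26.354888 hours
Dose = (T / T_allowed) * 100
Dose = (6.7 / 26.354888) * 100 = 25.42

25.42 %


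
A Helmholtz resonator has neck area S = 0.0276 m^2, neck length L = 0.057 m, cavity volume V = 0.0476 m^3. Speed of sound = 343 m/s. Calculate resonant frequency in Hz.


Given values:
  S = 0.0276 m^2, L = 0.057 m, V = 0.0476 m^3, c = 343 m/s
Formula: f = (c / (2*pi)) * sqrt(S / (V * L))
Compute V * L = 0.0476 * 0.057 = 0.0027132
Compute S / (V * L) = 0.0276 / 0.0027132 = 10.1725
Compute sqrt(10.1725) = 3.189436
Compute c / (2*pi) = 343 / 6.283185 = 54.590148
f = 54.590148 * 3.189436 = 174.11

174.11 Hz


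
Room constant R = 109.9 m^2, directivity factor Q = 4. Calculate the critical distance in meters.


Given values:
  R = 109.9 m^2, Q = 4
Formula: d_c = 0.141 * sqrt(Q * R)
Compute Q * R = 4 * 109.9 = 439.6
Compute sqrt(439.6) = 20.9666
d_c = 0.141 * 20.9666 = 2.956

2.956 m


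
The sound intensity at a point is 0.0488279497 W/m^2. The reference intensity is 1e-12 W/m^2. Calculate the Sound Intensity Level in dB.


Given values:
  I = 0.0488279497 W/m^2
  I_ref = 1e-12 W/m^2
Formula: SIL = 10 * log10(I / I_ref)
Compute ratio: I / I_ref = 48827949700
Compute log10: log10(48827949700) = 10.688668
Multiply: SIL = 10 * 10.688668 = 106.89

106.89 dB


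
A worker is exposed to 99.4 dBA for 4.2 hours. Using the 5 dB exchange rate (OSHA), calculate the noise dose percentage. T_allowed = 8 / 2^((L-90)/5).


Given values:
  L = 99.4 dBA, T = 4.2 hours
Formula: T_allowed = 8 / 2^((L - 90) / 5)
Compute exponent: (99.4 - 90) / 5 = 1.88
Compute 2^(1.88) = 3.680751
T_allowed = 8 / 3.680751 = 2.173469 hours
Dose = (T / T_allowed) * 100
Dose = (4.2 / 2.173469) * 100 = 193.24

193.24 %


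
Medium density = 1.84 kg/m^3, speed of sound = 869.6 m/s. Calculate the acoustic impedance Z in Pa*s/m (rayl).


Given values:
  rho = 1.84 kg/m^3
  c = 869.6 m/s
Formula: Z = rho * c
Z = 1.84 * 869.6
Z = 1600.06

1600.06 rayl


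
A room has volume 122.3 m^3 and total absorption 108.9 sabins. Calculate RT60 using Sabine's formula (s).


Given values:
  V = 122.3 m^3
  A = 108.9 sabins
Formula: RT60 = 0.161 * V / A
Numerator: 0.161 * 122.3 = 19.6903
RT60 = 19.6903 / 108.9 = 0.181

0.181 s


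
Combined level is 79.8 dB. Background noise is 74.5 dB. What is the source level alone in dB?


Given values:
  L_total = 79.8 dB, L_bg = 74.5 dB
Formula: L_source = 10 * log10(10^(L_total/10) - 10^(L_bg/10))
Convert to linear:
  10^(79.8/10) = 95499258.6021
  10^(74.5/10) = 28183829.3126
Difference: 95499258.6021 - 28183829.3126 = 67315429.2895
L_source = 10 * log10(67315429.2895) = 78.28

78.28 dB


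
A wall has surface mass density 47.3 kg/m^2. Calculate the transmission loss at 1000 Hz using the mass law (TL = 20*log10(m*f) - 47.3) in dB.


Given values:
  m = 47.3 kg/m^2, f = 1000 Hz
Formula: TL = 20 * log10(m * f) - 47.3
Compute m * f = 47.3 * 1000 = 47300.0
Compute log10(47300.0) = 4.674861
Compute 20 * 4.674861 = 93.4972
TL = 93.4972 - 47.3 = 46.2

46.2 dB


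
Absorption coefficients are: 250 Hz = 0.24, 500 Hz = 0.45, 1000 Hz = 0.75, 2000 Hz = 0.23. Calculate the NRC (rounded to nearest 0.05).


Given values:
  a_250 = 0.24, a_500 = 0.45
  a_1000 = 0.75, a_2000 = 0.23
Formula: NRC = (a250 + a500 + a1000 + a2000) / 4
Sum = 0.24 + 0.45 + 0.75 + 0.23 = 1.67
NRC = 1.67 / 4 = 0.4175
Rounded to nearest 0.05: 0.4

0.4


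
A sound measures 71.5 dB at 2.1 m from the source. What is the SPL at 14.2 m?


Given values:
  SPL1 = 71.5 dB, r1 = 2.1 m, r2 = 14.2 m
Formula: SPL2 = SPL1 - 20 * log10(r2 / r1)
Compute ratio: r2 / r1 = 14.2 / 2.1 = 6.7619
Compute log10: log10(6.7619) = 0.830069
Compute drop: 20 * 0.830069 = 16.6014
SPL2 = 71.5 - 16.6014 = 54.9

54.9 dB


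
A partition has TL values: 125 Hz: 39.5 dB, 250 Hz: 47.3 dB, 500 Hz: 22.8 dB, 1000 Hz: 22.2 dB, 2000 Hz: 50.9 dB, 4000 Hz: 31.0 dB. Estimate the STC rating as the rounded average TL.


Given TL values at each frequency:
  125 Hz: 39.5 dB
  250 Hz: 47.3 dB
  500 Hz: 22.8 dB
  1000 Hz: 22.2 dB
  2000 Hz: 50.9 dB
  4000 Hz: 31.0 dB
Formula: STC ~ round(average of TL values)
Sum = 39.5 + 47.3 + 22.8 + 22.2 + 50.9 + 31.0 = 213.7
Average = 213.7 / 6 = 35.62
Rounded: 36

36


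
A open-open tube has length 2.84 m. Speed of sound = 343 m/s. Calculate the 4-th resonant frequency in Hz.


Given values:
  Tube type: open-open, L = 2.84 m, c = 343 m/s, n = 4
Formula: f_n = n * c / (2 * L)
Compute 2 * L = 2 * 2.84 = 5.68
f = 4 * 343 / 5.68
f = 241.55

241.55 Hz


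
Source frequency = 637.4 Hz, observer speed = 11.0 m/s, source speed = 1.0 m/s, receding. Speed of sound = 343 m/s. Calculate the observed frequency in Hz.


Given values:
  f_s = 637.4 Hz, v_o = 11.0 m/s, v_s = 1.0 m/s
  Direction: receding
Formula: f_o = f_s * (c - v_o) / (c + v_s)
Numerator: c - v_o = 343 - 11.0 = 332.0
Denominator: c + v_s = 343 + 1.0 = 344.0
f_o = 637.4 * 332.0 / 344.0 = 615.17

615.17 Hz


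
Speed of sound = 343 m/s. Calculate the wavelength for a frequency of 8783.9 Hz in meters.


Given values:
  c = 343 m/s, f = 8783.9 Hz
Formula: lambda = c / f
lambda = 343 / 8783.9
lambda = 0.039

0.039 m


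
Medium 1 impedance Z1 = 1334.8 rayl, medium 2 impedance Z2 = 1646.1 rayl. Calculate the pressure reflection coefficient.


Given values:
  Z1 = 1334.8 rayl, Z2 = 1646.1 rayl
Formula: R = (Z2 - Z1) / (Z2 + Z1)
Numerator: Z2 - Z1 = 1646.1 - 1334.8 = 311.3
Denominator: Z2 + Z1 = 1646.1 + 1334.8 = 2980.9
R = 311.3 / 2980.9 = 0.1044

0.1044


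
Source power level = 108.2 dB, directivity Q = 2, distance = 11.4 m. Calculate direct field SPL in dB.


Given values:
  Lw = 108.2 dB, Q = 2, r = 11.4 m
Formula: SPL = Lw + 10 * log10(Q / (4 * pi * r^2))
Compute 4 * pi * r^2 = 4 * pi * 11.4^2 = 1633.1255
Compute Q / denom = 2 / 1633.1255 = 0.00122465
Compute 10 * log10(0.00122465) = -29.1199
SPL = 108.2 + (-29.1199) = 79.08

79.08 dB


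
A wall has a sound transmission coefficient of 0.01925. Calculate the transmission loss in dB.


Given values:
  tau = 0.01925
Formula: TL = 10 * log10(1 / tau)
Compute 1 / tau = 1 / 0.01925 = 51.9481
Compute log10(51.9481) = 1.71557
TL = 10 * 1.71557 = 17.16

17.16 dB


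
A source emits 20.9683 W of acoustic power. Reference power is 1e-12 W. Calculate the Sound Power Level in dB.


Given values:
  W = 20.9683 W
  W_ref = 1e-12 W
Formula: SWL = 10 * log10(W / W_ref)
Compute ratio: W / W_ref = 20968300000000
Compute log10: log10(20968300000000) = 13.321563
Multiply: SWL = 10 * 13.321563 = 133.22

133.22 dB


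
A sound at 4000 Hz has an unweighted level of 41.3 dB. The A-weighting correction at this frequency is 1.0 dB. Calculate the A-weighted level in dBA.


Given values:
  SPL = 41.3 dB
  A-weighting at 4000 Hz = 1.0 dB
Formula: L_A = SPL + A_weight
L_A = 41.3 + (1.0)
L_A = 42.3

42.3 dBA


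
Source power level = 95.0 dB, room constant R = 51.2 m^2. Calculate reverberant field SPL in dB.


Given values:
  Lw = 95.0 dB, R = 51.2 m^2
Formula: SPL = Lw + 10 * log10(4 / R)
Compute 4 / R = 4 / 51.2 = 0.078125
Compute 10 * log10(0.078125) = -11.0721
SPL = 95.0 + (-11.0721) = 83.93

83.93 dB


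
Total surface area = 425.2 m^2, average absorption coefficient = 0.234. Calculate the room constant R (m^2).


Given values:
  S = 425.2 m^2, alpha = 0.234
Formula: R = S * alpha / (1 - alpha)
Numerator: 425.2 * 0.234 = 99.4968
Denominator: 1 - 0.234 = 0.766
R = 99.4968 / 0.766 = 129.89

129.89 m^2


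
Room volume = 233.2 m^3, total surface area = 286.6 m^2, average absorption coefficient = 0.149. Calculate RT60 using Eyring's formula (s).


Given values:
  V = 233.2 m^3, S = 286.6 m^2, alpha = 0.149
Formula: RT60 = 0.161 * V / (-S * ln(1 - alpha))
Compute ln(1 - 0.149) = ln(0.851) = -0.161343
Denominator: -286.6 * -0.161343 = 46.2409
Numerator: 0.161 * 233.2 = 37.5452
RT60 = 37.5452 / 46.2409 = 0.812

0.812 s


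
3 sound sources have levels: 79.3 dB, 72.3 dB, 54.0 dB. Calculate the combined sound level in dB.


Formula: L_total = 10 * log10( sum(10^(Li/10)) )
  Source 1: 10^(79.3/10) = 85113803.8202
  Source 2: 10^(72.3/10) = 16982436.5246
  Source 3: 10^(54.0/10) = 251188.6432
Sum of linear values = 102347428.988
L_total = 10 * log10(102347428.988) = 80.1

80.1 dB


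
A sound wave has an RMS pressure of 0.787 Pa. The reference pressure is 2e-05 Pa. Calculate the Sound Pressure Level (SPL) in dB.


Given values:
  p = 0.787 Pa
  p_ref = 2e-05 Pa
Formula: SPL = 20 * log10(p / p_ref)
Compute ratio: p / p_ref = 0.787 / 2e-05 = 39350
Compute log10: log10(39350) = 4.594945
Multiply: SPL = 20 * 4.594945 = 91.9

91.9 dB


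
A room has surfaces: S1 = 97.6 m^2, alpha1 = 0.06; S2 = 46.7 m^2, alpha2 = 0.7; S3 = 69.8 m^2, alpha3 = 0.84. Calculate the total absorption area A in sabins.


Given surfaces:
  Surface 1: 97.6 * 0.06 = 5.856
  Surface 2: 46.7 * 0.7 = 32.69
  Surface 3: 69.8 * 0.84 = 58.632
Formula: A = sum(Si * alpha_i)
A = 5.856 + 32.69 + 58.632
A = 97.18

97.18 sabins
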